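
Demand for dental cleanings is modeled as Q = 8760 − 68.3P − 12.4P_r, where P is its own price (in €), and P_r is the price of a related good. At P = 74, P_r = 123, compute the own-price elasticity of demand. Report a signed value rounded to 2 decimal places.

At the given values, Q = 8760 − 68.3(74) − 12.4(123) = 2180.6.
∂Q/∂P = −68.3.
E = (-68.3) × (74/2180.6) = -2.3178…

-2.32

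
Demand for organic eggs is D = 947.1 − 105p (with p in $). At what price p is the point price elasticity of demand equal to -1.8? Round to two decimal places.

5.80

Ed = −105p/(947.1 − 105p). Set this equal to -1.8:
105p = 1.8·(947.1 − 105p) ⇒ 105p(1 + 1.8) = 1.8·947.1
p = 1.8·947.1 / (105·2.8) = 5.7985…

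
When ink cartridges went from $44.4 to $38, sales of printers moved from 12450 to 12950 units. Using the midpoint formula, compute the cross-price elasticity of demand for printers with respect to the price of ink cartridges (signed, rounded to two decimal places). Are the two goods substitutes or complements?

%ΔQ_{printers} = (12950 − 12450)/avg = 500/12700 = 0.039370…
%ΔP_{ink cartridges} = (38 − 44.4)/avg = -6.4/41.2 = -0.155339…
E_cross = (500/12700) / (-6.4/41.2) = -0.2534…
E_cross < 0 ⇒ the goods are complements.

-0.25; complements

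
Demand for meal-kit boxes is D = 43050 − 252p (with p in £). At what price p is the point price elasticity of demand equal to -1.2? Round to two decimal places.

93.18

Ed = −252p/(43050 − 252p). Set this equal to -1.2:
252p = 1.2·(43050 − 252p) ⇒ 252p(1 + 1.2) = 1.2·43050
p = 1.2·43050 / (252·2.2) = 93.1818…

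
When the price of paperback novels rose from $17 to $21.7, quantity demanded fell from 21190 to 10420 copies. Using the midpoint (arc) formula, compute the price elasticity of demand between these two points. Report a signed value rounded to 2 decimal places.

-2.81

%ΔQ = (10420 − 21190) / [(21190 + 10420)/2] = -10770/15805 = -0.681429…
%ΔP = (21.7 − 17) / [(17 + 21.7)/2] = 4.7/19.35 = 0.242894…
Arc Ed = %ΔQ / %ΔP = (-10770/15805) / (4.7/19.35) = -2.8054…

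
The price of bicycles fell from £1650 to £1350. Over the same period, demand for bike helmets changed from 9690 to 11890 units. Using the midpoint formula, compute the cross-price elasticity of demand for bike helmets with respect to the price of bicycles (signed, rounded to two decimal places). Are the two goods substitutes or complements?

-1.02; complements

%ΔQ_{bike helmets} = (11890 − 9690)/avg = 2200/10790 = 0.203892…
%ΔP_{bicycles} = (1350 − 1650)/avg = -300/1500 = -0.2
E_cross = (2200/10790) / (-300/1500) = -1.0194…
E_cross < 0 ⇒ the goods are complements.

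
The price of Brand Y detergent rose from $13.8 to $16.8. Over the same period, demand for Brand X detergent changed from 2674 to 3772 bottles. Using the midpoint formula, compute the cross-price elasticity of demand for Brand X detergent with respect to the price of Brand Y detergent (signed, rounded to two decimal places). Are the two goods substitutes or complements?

1.74; substitutes

%ΔQ_{Brand X detergent} = (3772 − 2674)/avg = 1098/3223 = 0.340676…
%ΔP_{Brand Y detergent} = (16.8 − 13.8)/avg = 3/15.3 = 0.196078…
E_cross = (1098/3223) / (3/15.3) = 1.7374…
E_cross > 0 ⇒ the goods are substitutes.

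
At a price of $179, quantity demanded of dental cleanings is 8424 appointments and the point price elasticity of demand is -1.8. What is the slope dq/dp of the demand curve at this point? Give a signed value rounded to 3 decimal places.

-84.711

Ed = (dq/dp)·(p/q) ⇒ dq/dp = Ed·q/p = (-1.8)·8424/179 = -84.71061…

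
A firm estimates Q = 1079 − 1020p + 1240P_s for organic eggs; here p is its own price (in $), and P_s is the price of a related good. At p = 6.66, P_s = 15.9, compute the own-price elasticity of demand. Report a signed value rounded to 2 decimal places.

-0.49

At the given values, Q = 1079 − 1020(6.66) + 1240(15.9) = 14001.8.
∂Q/∂p = −1020.
E = (-1020) × (6.66/14001.8) = -0.4851…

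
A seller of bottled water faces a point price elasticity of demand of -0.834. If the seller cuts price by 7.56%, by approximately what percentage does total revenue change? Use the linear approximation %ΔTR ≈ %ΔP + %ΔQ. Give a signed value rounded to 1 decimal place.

%ΔQ ≈ Ed × %ΔP = (-0.834) × (-7.56%) = +6.3050%
%ΔTR ≈ %ΔP + %ΔQ = (-7.56%) + (+6.3050%) = -1.2550%

-1.3%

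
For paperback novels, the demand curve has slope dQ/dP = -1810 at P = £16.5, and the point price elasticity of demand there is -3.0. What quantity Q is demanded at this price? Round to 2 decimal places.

Ed = (dQ/dP)·(P/Q) ⇒ Q = (dQ/dP)·P/Ed = (-1810)·16.5/(-3.0) = 9955

9955.00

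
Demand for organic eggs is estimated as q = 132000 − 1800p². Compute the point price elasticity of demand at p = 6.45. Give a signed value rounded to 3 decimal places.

dq/dp = −2·1800·p = -23220. At p = 6.45, q = 57115.5.
Ed = (dq/dp)·(p/q) = (-23220) × (6.45/57115.5) = -2.62221…

-2.622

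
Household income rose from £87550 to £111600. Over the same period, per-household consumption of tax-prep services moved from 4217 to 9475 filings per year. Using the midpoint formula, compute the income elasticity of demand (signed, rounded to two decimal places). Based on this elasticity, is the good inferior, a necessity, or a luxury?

3.18; luxury

%ΔQ = (9475 − 4217)/[( 4217 + 9475)/2] = 5258/6846 = 0.768039…
%ΔIncome = (111600 − 87550)/[( 87550 + 111600)/2] = 24050/99575 = 0.241526…
E_income = (5258/6846) / (24050/99575) = 3.1799…
E_income > 1 ⇒ normal good, luxury.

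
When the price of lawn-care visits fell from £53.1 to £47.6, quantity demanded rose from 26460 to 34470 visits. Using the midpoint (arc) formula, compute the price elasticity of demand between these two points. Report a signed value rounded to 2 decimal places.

%ΔQ = (34470 − 26460) / [(26460 + 34470)/2] = 8010/30465 = 0.262924…
%ΔP = (47.6 − 53.1) / [(53.1 + 47.6)/2] = -5.5/50.35 = -0.109235…
Arc Ed = %ΔQ / %ΔP = (8010/30465) / (-5.5/50.35) = -2.4069…

-2.41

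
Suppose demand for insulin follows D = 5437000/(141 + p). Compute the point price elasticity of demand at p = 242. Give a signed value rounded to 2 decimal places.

-0.63

dD/dp = −5437000/(141 + p)² = -37.0648. At p = 242, D = 14195.8.
Ed = (dD/dp)·(p/D) = (-37.0648) × (242/14195.8) = -0.6318…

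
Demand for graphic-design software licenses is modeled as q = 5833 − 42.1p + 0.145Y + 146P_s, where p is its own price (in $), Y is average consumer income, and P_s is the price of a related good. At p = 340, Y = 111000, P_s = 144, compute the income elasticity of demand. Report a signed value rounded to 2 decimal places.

0.56

At the given values, q = 5833 − 42.1(340) + 0.145(111000) + 146(144) = 28638.
∂q/∂Y = 0.145.
E = (0.145) × (111000/28638) = 0.5620…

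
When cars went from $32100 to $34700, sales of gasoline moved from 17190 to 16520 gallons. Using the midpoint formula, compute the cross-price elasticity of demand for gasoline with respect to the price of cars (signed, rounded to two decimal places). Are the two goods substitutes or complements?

%ΔQ_{gasoline} = (16520 − 17190)/avg = -670/16855 = -0.039750…
%ΔP_{cars} = (34700 − 32100)/avg = 2600/33400 = 0.077844…
E_cross = (-670/16855) / (2600/33400) = -0.5106…
E_cross < 0 ⇒ the goods are complements.

-0.51; complements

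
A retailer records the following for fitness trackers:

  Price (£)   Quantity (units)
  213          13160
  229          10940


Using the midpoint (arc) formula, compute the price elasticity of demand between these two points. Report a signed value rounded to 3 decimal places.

%ΔQ = (10940 − 13160) / [(13160 + 10940)/2] = -2220/12050 = -0.184232…
%ΔP = (229 − 213) / [(213 + 229)/2] = 16/221 = 0.072398…
Arc Ed = %ΔQ / %ΔP = (-2220/12050) / (16/221) = -2.54470…

-2.545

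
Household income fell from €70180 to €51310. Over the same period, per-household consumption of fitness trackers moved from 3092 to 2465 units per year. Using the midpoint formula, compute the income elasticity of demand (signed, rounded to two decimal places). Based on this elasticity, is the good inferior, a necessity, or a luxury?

%ΔQ = (2465 − 3092)/[( 3092 + 2465)/2] = -627/2778.5 = -0.225661…
%ΔIncome = (51310 − 70180)/[( 70180 + 51310)/2] = -18870/60745 = -0.310642…
E_income = (-627/2778.5) / (-18870/60745) = 0.7264…
0 < E_income < 1 ⇒ normal good, necessity.

0.73; necessity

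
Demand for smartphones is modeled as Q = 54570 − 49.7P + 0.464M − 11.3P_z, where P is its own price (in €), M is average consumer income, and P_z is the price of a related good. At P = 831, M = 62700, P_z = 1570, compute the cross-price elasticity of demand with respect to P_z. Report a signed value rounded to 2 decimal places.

-0.72

At the given values, Q = 54570 − 49.7(831) + 0.464(62700) − 11.3(1570) = 24621.1.
∂Q/∂P_z = -11.3.
E = (-11.3) × (1570/24621.1) = -0.7205…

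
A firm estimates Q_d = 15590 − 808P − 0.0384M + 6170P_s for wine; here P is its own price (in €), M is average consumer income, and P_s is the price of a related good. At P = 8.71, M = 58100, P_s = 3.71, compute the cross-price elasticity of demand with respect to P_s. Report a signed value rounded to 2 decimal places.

At the given values, Q_d = 15590 − 808(8.71) − 0.0384(58100) + 6170(3.71) = 29211.98.
∂Q_d/∂P_s = 6170.
E = (6170) × (3.71/29211.98) = 0.7836…

0.78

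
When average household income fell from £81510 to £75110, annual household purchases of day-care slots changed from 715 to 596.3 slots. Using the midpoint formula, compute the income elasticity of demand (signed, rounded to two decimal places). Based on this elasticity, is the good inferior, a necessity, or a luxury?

%ΔQ = (596.3 − 715)/[( 715 + 596.3)/2] = -118.7/655.65 = -0.181041…
%ΔIncome = (75110 − 81510)/[( 81510 + 75110)/2] = -6400/78310 = -0.081726…
E_income = (-118.7/655.65) / (-6400/78310) = 2.2152…
E_income > 1 ⇒ normal good, luxury.

2.22; luxury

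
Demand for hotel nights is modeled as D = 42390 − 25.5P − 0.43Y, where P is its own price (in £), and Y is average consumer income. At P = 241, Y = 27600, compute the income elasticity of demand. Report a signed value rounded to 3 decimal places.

-0.487

At the given values, D = 42390 − 25.5(241) − 0.43(27600) = 24376.5.
∂D/∂Y = -0.43.
E = (-0.43) × (27600/24376.5) = -0.48686…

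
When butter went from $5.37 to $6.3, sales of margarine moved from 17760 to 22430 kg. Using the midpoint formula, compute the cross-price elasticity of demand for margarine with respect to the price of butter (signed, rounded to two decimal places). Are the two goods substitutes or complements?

%ΔQ_{margarine} = (22430 − 17760)/avg = 4670/20095 = 0.232396…
%ΔP_{butter} = (6.3 − 5.37)/avg = 0.93/5.835 = 0.159383…
E_cross = (4670/20095) / (0.93/5.835) = 1.4580…
E_cross > 0 ⇒ the goods are substitutes.

1.46; substitutes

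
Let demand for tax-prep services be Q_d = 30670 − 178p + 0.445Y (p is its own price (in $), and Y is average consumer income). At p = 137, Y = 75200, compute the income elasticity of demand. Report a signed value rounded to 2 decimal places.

At the given values, Q_d = 30670 − 178(137) + 0.445(75200) = 39748.
∂Q_d/∂Y = 0.445.
E = (0.445) × (75200/39748) = 0.8419…

0.84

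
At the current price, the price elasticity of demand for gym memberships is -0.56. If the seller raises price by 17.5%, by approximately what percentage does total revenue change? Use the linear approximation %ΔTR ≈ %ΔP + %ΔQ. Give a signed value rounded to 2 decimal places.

+7.70%

%ΔQ ≈ Ed × %ΔP = (-0.56) × (+17.5%) = -9.8000%
%ΔTR ≈ %ΔP + %ΔQ = (+17.5%) + (-9.8000%) = +7.7000%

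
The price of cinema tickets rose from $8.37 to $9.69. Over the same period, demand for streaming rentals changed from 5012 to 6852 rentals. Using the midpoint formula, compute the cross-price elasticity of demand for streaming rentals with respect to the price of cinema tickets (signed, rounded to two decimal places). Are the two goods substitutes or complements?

%ΔQ_{streaming rentals} = (6852 − 5012)/avg = 1840/5932 = 0.310182…
%ΔP_{cinema tickets} = (9.69 − 8.37)/avg = 1.32/9.03 = 0.146179…
E_cross = (1840/5932) / (1.32/9.03) = 2.1219…
E_cross > 0 ⇒ the goods are substitutes.

2.12; substitutes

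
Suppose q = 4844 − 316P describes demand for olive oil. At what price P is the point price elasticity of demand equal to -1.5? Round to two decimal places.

9.20

Ed = −316P/(4844 − 316P). Set this equal to -1.5:
316P = 1.5·(4844 − 316P) ⇒ 316P(1 + 1.5) = 1.5·4844
P = 1.5·4844 / (316·2.5) = 9.1974…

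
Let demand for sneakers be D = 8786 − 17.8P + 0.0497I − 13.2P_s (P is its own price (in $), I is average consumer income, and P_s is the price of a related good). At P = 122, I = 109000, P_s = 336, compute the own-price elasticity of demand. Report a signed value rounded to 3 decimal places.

At the given values, D = 8786 − 17.8(122) + 0.0497(109000) − 13.2(336) = 7596.5.
∂D/∂P = −17.8.
E = (-17.8) × (122/7596.5) = -0.28586…

-0.286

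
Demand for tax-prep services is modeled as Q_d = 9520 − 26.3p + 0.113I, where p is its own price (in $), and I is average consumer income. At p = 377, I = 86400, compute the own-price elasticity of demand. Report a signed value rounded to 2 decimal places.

-1.06

At the given values, Q_d = 9520 − 26.3(377) + 0.113(86400) = 9368.1.
∂Q_d/∂p = −26.3.
E = (-26.3) × (377/9368.1) = -1.0583…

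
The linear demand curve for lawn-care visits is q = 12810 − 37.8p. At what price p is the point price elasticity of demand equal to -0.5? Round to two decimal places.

112.96

Ed = −37.8p/(12810 − 37.8p). Set this equal to -0.5:
37.8p = 0.5·(12810 − 37.8p) ⇒ 37.8p(1 + 0.5) = 0.5·12810
p = 0.5·12810 / (37.8·1.5) = 112.9629…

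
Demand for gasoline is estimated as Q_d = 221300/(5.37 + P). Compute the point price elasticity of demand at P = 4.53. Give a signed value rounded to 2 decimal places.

-0.46

dQ_d/dP = −221300/(5.37 + P)² = -2257.93. At P = 4.53, Q_d = 22353.5.
Ed = (dQ_d/dP)·(P/Q_d) = (-2257.93) × (4.53/22353.5) = -0.4575…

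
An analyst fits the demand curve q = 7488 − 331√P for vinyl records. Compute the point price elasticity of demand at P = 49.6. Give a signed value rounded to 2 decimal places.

-0.23

dq/dP = −331/(2√P) = -23.4994. At P = 49.6, q = 5156.86.
Ed = (dq/dP)·(P/q) = (-23.4994) × (49.6/5156.86) = -0.2260…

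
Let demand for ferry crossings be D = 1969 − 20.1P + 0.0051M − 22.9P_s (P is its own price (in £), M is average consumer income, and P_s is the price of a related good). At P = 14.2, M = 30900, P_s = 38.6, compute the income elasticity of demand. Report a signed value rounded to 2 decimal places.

0.16

At the given values, D = 1969 − 20.1(14.2) + 0.0051(30900) − 22.9(38.6) = 957.23.
∂D/∂M = 0.0051.
E = (0.0051) × (30900/957.23) = 0.1646…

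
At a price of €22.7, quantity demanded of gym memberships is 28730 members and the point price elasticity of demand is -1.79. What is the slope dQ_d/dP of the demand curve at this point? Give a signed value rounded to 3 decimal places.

Ed = (dQ_d/dP)·(P/Q_d) ⇒ dQ_d/dP = Ed·Q_d/P = (-1.79)·28730/22.7 = -2265.49339…

-2265.493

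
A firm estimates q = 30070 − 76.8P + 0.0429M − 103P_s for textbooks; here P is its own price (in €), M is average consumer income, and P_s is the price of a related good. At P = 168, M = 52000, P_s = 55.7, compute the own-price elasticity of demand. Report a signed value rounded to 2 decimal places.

At the given values, q = 30070 − 76.8(168) + 0.0429(52000) − 103(55.7) = 13661.3.
∂q/∂P = −76.8.
E = (-76.8) × (168/13661.3) = -0.9444…

-0.94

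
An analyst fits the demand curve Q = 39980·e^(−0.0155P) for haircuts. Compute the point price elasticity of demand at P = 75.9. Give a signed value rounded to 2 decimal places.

dQ/dP = −0.0155·Q = -191.095. At P = 75.9, Q = 12328.7.
Ed = (dQ/dP)·(P/Q) = (-191.095) × (75.9/12328.7) = -1.1764…

-1.18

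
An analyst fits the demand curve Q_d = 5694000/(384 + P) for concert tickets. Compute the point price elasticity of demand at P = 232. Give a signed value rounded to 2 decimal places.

-0.38

dQ_d/dP = −5694000/(384 + P)² = -15.0057. At P = 232, Q_d = 9243.51.
Ed = (dQ_d/dP)·(P/Q_d) = (-15.0057) × (232/9243.51) = -0.3766…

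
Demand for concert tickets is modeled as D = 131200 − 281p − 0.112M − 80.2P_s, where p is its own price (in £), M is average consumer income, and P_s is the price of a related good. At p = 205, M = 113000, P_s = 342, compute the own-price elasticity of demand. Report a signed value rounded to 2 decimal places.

At the given values, D = 131200 − 281(205) − 0.112(113000) − 80.2(342) = 33510.6.
∂D/∂p = −281.
E = (-281) × (205/33510.6) = -1.7190…

-1.72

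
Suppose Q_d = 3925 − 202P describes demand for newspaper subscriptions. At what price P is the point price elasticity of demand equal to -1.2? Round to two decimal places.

Ed = −202P/(3925 − 202P). Set this equal to -1.2:
202P = 1.2·(3925 − 202P) ⇒ 202P(1 + 1.2) = 1.2·3925
P = 1.2·3925 / (202·2.2) = 10.5985…

10.60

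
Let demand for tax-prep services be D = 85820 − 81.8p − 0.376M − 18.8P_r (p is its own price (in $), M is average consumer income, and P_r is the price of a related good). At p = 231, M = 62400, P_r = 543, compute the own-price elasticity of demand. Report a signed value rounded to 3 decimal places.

At the given values, D = 85820 − 81.8(231) − 0.376(62400) − 18.8(543) = 33253.4.
∂D/∂p = −81.8.
E = (-81.8) × (231/33253.4) = -0.56823…

-0.568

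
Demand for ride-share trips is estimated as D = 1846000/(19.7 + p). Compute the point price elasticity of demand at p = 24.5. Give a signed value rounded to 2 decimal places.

dD/dp = −1846000/(19.7 + p)² = -944.903. At p = 24.5, D = 41764.7.
Ed = (dD/dp)·(p/D) = (-944.903) × (24.5/41764.7) = -0.5542…

-0.55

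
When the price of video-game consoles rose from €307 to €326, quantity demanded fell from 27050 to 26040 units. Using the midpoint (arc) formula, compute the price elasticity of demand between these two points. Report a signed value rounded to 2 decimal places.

%ΔQ = (26040 − 27050) / [(27050 + 26040)/2] = -1010/26545 = -0.038048…
%ΔP = (326 − 307) / [(307 + 326)/2] = 19/316.5 = 0.060031…
Arc Ed = %ΔQ / %ΔP = (-1010/26545) / (19/316.5) = -0.6338…

-0.63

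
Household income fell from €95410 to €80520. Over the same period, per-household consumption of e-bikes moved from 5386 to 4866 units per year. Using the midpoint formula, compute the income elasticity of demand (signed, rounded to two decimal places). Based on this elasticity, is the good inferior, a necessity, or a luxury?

0.60; necessity

%ΔQ = (4866 − 5386)/[( 5386 + 4866)/2] = -520/5126 = -0.101443…
%ΔIncome = (80520 − 95410)/[( 95410 + 80520)/2] = -14890/87965 = -0.169271…
E_income = (-520/5126) / (-14890/87965) = 0.5992…
0 < E_income < 1 ⇒ normal good, necessity.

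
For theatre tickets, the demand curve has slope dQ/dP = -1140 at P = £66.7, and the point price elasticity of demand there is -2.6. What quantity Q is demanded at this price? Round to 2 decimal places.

29245.38

Ed = (dQ/dP)·(P/Q) ⇒ Q = (dQ/dP)·P/Ed = (-1140)·66.7/(-2.6) = 29245.3846…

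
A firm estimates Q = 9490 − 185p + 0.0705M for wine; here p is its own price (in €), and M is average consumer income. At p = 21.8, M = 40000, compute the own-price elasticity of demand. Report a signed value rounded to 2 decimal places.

At the given values, Q = 9490 − 185(21.8) + 0.0705(40000) = 8277.
∂Q/∂p = −185.
E = (-185) × (21.8/8277) = -0.4872…

-0.49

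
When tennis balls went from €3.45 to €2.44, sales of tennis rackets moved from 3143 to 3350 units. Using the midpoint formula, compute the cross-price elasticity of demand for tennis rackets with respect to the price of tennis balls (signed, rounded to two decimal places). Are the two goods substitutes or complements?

-0.19; complements

%ΔQ_{tennis rackets} = (3350 − 3143)/avg = 207/3246.5 = 0.063760…
%ΔP_{tennis balls} = (2.44 − 3.45)/avg = -1.01/2.945 = -0.342954…
E_cross = (207/3246.5) / (-1.01/2.945) = -0.1859…
E_cross < 0 ⇒ the goods are complements.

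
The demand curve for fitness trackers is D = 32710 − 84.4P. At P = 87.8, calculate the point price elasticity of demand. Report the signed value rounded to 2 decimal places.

-0.29

dD/dP = −84.4. At P = 87.8, D = 32710 − 84.4(87.8) = 25299.68.
Ed = (dD/dP)·(P/D) = −84.4 × (87.8/25299.68) = -0.2929…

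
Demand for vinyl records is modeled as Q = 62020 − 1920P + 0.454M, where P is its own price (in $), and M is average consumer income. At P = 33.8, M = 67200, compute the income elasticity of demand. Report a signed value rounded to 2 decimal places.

1.10

At the given values, Q = 62020 − 1920(33.8) + 0.454(67200) = 27632.8.
∂Q/∂M = 0.454.
E = (0.454) × (67200/27632.8) = 1.1040…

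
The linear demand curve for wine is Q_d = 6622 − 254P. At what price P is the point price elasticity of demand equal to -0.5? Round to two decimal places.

8.69

Ed = −254P/(6622 − 254P). Set this equal to -0.5:
254P = 0.5·(6622 − 254P) ⇒ 254P(1 + 0.5) = 0.5·6622
P = 0.5·6622 / (254·1.5) = 8.6902…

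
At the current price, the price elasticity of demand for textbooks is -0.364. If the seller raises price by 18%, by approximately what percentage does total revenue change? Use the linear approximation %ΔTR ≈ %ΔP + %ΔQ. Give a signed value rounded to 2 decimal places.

+11.45%

%ΔQ ≈ Ed × %ΔP = (-0.364) × (+18%) = -6.5520%
%ΔTR ≈ %ΔP + %ΔQ = (+18%) + (-6.5520%) = +11.4480%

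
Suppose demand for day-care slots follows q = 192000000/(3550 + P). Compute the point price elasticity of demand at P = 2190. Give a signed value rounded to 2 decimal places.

dq/dP = −192000000/(3550 + P)² = -5.82744. At P = 2190, q = 33449.5.
Ed = (dq/dP)·(P/q) = (-5.82744) × (2190/33449.5) = -0.3815…

-0.38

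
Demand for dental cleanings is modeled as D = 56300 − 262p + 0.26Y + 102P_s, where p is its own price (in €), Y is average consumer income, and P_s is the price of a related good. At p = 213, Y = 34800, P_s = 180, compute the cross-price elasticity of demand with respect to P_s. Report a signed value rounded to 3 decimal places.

At the given values, D = 56300 − 262(213) + 0.26(34800) + 102(180) = 27902.
∂D/∂P_s = 102.
E = (102) × (180/27902) = 0.65801…

0.658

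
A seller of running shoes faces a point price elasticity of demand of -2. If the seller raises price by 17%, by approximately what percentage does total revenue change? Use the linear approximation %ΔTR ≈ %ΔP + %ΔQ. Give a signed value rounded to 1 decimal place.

%ΔQ ≈ Ed × %ΔP = (-2) × (+17%) = -34.0000%
%ΔTR ≈ %ΔP + %ΔQ = (+17%) + (-34.0000%) = -17.0000%

-17.0%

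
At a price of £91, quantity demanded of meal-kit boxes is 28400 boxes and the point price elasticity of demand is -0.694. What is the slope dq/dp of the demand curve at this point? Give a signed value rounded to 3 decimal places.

-216.589

Ed = (dq/dp)·(p/q) ⇒ dq/dp = Ed·q/p = (-0.694)·28400/91 = -216.58901…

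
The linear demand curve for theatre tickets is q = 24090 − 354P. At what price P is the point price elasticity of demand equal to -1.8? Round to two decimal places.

43.75

Ed = −354P/(24090 − 354P). Set this equal to -1.8:
354P = 1.8·(24090 − 354P) ⇒ 354P(1 + 1.8) = 1.8·24090
P = 1.8·24090 / (354·2.8) = 43.7469…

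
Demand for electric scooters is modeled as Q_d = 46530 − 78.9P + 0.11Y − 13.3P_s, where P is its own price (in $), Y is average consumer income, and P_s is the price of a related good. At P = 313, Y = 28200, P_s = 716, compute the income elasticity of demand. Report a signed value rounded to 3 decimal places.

At the given values, Q_d = 46530 − 78.9(313) + 0.11(28200) − 13.3(716) = 15413.5.
∂Q_d/∂Y = 0.11.
E = (0.11) × (28200/15413.5) = 0.20125…

0.201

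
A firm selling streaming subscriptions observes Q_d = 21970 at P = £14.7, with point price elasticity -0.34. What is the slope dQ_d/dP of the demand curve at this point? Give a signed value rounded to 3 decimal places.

Ed = (dQ_d/dP)·(P/Q_d) ⇒ dQ_d/dP = Ed·Q_d/P = (-0.34)·21970/14.7 = -508.14965…

-508.150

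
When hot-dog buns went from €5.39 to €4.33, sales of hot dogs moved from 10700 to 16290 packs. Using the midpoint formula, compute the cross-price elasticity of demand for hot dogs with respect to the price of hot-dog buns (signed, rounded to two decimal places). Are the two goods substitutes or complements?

-1.90; complements

%ΔQ_{hot dogs} = (16290 − 10700)/avg = 5590/13495 = 0.414227…
%ΔP_{hot-dog buns} = (4.33 − 5.39)/avg = -1.06/4.86 = -0.218106…
E_cross = (5590/13495) / (-1.06/4.86) = -1.8991…
E_cross < 0 ⇒ the goods are complements.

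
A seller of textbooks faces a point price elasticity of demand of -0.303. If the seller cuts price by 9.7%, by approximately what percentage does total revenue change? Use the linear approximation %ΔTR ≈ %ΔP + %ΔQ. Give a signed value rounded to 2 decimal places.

-6.76%

%ΔQ ≈ Ed × %ΔP = (-0.303) × (-9.7%) = +2.9391%
%ΔTR ≈ %ΔP + %ΔQ = (-9.7%) + (+2.9391%) = -6.7609%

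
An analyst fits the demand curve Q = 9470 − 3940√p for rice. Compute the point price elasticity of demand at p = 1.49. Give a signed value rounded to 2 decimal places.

dQ/dp = −3940/(2√p) = -1613.89. At p = 1.49, Q = 4660.62.
Ed = (dQ/dp)·(p/Q) = (-1613.89) × (1.49/4660.62) = -0.5159…

-0.52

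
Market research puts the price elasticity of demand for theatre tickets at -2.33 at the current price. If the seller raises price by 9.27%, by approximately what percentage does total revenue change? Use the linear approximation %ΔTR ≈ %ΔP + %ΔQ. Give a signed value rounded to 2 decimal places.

-12.33%

%ΔQ ≈ Ed × %ΔP = (-2.33) × (+9.27%) = -21.5991%
%ΔTR ≈ %ΔP + %ΔQ = (+9.27%) + (-21.5991%) = -12.3291%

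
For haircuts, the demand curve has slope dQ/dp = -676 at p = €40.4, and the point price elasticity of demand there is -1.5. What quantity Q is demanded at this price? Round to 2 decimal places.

18206.93

Ed = (dQ/dp)·(p/Q) ⇒ Q = (dQ/dp)·p/Ed = (-676)·40.4/(-1.5) = 18206.9333…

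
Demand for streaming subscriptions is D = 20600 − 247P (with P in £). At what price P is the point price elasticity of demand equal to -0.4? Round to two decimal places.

23.83

Ed = −247P/(20600 − 247P). Set this equal to -0.4:
247P = 0.4·(20600 − 247P) ⇒ 247P(1 + 0.4) = 0.4·20600
P = 0.4·20600 / (247·1.4) = 23.8288…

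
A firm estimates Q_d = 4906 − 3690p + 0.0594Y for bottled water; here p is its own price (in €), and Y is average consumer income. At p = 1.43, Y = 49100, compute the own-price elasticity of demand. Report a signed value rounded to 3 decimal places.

-2.073

At the given values, Q_d = 4906 − 3690(1.43) + 0.0594(49100) = 2545.84.
∂Q_d/∂p = −3690.
E = (-3690) × (1.43/2545.84) = -2.07267…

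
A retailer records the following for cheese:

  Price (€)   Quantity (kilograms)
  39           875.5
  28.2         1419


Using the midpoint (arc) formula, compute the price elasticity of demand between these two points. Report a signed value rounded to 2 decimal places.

-1.47

%ΔQ = (1419 − 875.5) / [(875.5 + 1419)/2] = 543.5/1147.25 = 0.473741…
%ΔP = (28.2 − 39) / [(39 + 28.2)/2] = -10.8/33.6 = -0.321428…
Arc Ed = %ΔQ / %ΔP = (543.5/1147.25) / (-10.8/33.6) = -1.4738…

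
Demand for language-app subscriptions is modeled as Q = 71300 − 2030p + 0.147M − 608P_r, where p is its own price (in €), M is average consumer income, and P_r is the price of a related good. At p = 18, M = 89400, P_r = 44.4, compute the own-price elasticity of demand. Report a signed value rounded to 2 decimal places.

At the given values, Q = 71300 − 2030(18) + 0.147(89400) − 608(44.4) = 20906.6.
∂Q/∂p = −2030.
E = (-2030) × (18/20906.6) = -1.7477…

-1.75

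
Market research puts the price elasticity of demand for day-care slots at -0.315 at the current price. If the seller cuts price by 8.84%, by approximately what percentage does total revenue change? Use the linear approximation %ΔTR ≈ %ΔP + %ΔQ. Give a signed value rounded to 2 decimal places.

%ΔQ ≈ Ed × %ΔP = (-0.315) × (-8.84%) = +2.7846%
%ΔTR ≈ %ΔP + %ΔQ = (-8.84%) + (+2.7846%) = -6.0554%

-6.06%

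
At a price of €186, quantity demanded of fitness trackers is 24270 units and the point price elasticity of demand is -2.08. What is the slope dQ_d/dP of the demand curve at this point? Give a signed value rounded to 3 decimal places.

-271.406

Ed = (dQ_d/dP)·(P/Q_d) ⇒ dQ_d/dP = Ed·Q_d/P = (-2.08)·24270/186 = -271.40645…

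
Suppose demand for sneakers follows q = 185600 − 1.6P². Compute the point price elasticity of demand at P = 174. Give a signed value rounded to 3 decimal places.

dq/dP = −2·1.6·P = -556.8. At P = 174, q = 137158.4.
Ed = (dq/dP)·(P/q) = (-556.8) × (174/137158.4) = -0.70635…

-0.706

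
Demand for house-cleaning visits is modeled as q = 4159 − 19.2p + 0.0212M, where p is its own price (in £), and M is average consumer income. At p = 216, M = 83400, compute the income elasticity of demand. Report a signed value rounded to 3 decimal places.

0.993

At the given values, q = 4159 − 19.2(216) + 0.0212(83400) = 1779.88.
∂q/∂M = 0.0212.
E = (0.0212) × (83400/1779.88) = 0.99337…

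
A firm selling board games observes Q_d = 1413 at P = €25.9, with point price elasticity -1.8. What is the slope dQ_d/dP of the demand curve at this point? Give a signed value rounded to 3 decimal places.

-98.201

Ed = (dQ_d/dP)·(P/Q_d) ⇒ dQ_d/dP = Ed·Q_d/P = (-1.8)·1413/25.9 = -98.20077…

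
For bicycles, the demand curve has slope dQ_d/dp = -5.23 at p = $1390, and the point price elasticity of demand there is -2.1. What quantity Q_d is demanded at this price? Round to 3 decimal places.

3461.762

Ed = (dQ_d/dp)·(p/Q_d) ⇒ Q_d = (dQ_d/dp)·p/Ed = (-5.23)·1390/(-2.1) = 3461.76190…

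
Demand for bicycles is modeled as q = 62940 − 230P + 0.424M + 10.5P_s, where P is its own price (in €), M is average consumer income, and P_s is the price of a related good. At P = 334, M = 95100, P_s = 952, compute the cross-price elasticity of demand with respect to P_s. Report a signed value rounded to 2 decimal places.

At the given values, q = 62940 − 230(334) + 0.424(95100) + 10.5(952) = 36438.4.
∂q/∂P_s = 10.5.
E = (10.5) × (952/36438.4) = 0.2743…

0.27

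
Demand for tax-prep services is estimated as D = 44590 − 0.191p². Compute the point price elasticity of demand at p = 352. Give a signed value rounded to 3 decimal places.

dD/dp = −2·0.191·p = -134.464. At p = 352, D = 20924.336.
Ed = (dD/dp)·(p/D) = (-134.464) × (352/20924.336) = -2.26202…

-2.262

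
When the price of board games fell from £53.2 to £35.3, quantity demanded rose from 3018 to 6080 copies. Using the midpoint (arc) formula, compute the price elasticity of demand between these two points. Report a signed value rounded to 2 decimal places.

-1.66

%ΔQ = (6080 − 3018) / [(3018 + 6080)/2] = 3062/4549 = 0.673114…
%ΔP = (35.3 − 53.2) / [(53.2 + 35.3)/2] = -17.9/44.25 = -0.404519…
Arc Ed = %ΔQ / %ΔP = (3062/4549) / (-17.9/44.25) = -1.6639…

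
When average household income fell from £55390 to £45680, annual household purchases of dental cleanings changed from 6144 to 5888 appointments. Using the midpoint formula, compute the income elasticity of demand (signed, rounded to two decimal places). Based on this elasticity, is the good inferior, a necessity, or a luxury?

0.22; necessity

%ΔQ = (5888 − 6144)/[( 6144 + 5888)/2] = -256/6016 = -0.042553…
%ΔIncome = (45680 − 55390)/[( 55390 + 45680)/2] = -9710/50535 = -0.192144…
E_income = (-256/6016) / (-9710/50535) = 0.2214…
0 < E_income < 1 ⇒ normal good, necessity.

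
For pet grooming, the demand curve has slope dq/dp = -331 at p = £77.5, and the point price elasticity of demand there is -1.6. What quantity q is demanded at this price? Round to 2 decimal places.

Ed = (dq/dp)·(p/q) ⇒ q = (dq/dp)·p/Ed = (-331)·77.5/(-1.6) = 16032.8125

16032.81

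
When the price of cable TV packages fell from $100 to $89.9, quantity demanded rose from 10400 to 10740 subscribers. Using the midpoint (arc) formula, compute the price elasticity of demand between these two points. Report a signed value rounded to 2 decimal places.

-0.30

%ΔQ = (10740 − 10400) / [(10400 + 10740)/2] = 340/10570 = 0.032166…
%ΔP = (89.9 − 100) / [(100 + 89.9)/2] = -10.1/94.95 = -0.106371…
Arc Ed = %ΔQ / %ΔP = (340/10570) / (-10.1/94.95) = -0.3023…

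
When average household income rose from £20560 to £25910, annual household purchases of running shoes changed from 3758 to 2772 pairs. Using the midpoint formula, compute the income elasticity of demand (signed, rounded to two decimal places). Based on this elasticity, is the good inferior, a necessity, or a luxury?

%ΔQ = (2772 − 3758)/[( 3758 + 2772)/2] = -986/3265 = -0.301990…
%ΔIncome = (25910 − 20560)/[( 20560 + 25910)/2] = 5350/23235 = 0.230256…
E_income = (-986/3265) / (5350/23235) = -1.3115…
E_income < 0 ⇒ inferior good.

-1.31; inferior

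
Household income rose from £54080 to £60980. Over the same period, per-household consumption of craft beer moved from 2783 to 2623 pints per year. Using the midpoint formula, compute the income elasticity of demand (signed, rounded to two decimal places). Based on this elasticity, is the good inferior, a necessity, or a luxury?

%ΔQ = (2623 − 2783)/[( 2783 + 2623)/2] = -160/2703 = -0.059193…
%ΔIncome = (60980 − 54080)/[( 54080 + 60980)/2] = 6900/57530 = 0.119937…
E_income = (-160/2703) / (6900/57530) = -0.4935…
E_income < 0 ⇒ inferior good.

-0.49; inferior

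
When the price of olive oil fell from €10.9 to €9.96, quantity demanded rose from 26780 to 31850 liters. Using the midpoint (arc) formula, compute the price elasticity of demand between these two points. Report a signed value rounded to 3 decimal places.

-1.919

%ΔQ = (31850 − 26780) / [(26780 + 31850)/2] = 5070/29315 = 0.172949…
%ΔP = (9.96 − 10.9) / [(10.9 + 9.96)/2] = -0.94/10.43 = -0.090124…
Arc Ed = %ΔQ / %ΔP = (5070/29315) / (-0.94/10.43) = -1.91899…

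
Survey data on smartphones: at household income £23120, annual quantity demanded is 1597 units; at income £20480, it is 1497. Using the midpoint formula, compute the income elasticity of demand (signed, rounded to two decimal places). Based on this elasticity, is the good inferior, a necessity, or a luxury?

0.53; necessity

%ΔQ = (1497 − 1597)/[( 1597 + 1497)/2] = -100/1547 = -0.064641…
%ΔIncome = (20480 − 23120)/[( 23120 + 20480)/2] = -2640/21800 = -0.121100…
E_income = (-100/1547) / (-2640/21800) = 0.5337…
0 < E_income < 1 ⇒ normal good, necessity.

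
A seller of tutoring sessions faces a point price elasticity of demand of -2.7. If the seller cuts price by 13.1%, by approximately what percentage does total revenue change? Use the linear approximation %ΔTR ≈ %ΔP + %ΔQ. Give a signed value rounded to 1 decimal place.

%ΔQ ≈ Ed × %ΔP = (-2.7) × (-13.1%) = +35.3700%
%ΔTR ≈ %ΔP + %ΔQ = (-13.1%) + (+35.3700%) = +22.2700%

+22.3%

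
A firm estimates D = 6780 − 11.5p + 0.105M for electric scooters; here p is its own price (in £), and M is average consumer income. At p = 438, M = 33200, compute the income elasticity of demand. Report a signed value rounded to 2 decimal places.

0.67

At the given values, D = 6780 − 11.5(438) + 0.105(33200) = 5229.
∂D/∂M = 0.105.
E = (0.105) × (33200/5229) = 0.6666…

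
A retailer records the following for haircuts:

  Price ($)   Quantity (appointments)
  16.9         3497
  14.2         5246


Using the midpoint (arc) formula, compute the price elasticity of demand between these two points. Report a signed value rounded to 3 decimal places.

%ΔQ = (5246 − 3497) / [(3497 + 5246)/2] = 1749/4371.5 = 0.400091…
%ΔP = (14.2 − 16.9) / [(16.9 + 14.2)/2] = -2.7/15.55 = -0.173633…
Arc Ed = %ΔQ / %ΔP = (1749/4371.5) / (-2.7/15.55) = -2.30423…

-2.304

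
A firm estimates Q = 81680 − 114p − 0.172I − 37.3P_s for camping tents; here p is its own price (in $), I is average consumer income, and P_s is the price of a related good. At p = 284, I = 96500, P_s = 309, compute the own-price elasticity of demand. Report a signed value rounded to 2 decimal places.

At the given values, Q = 81680 − 114(284) − 0.172(96500) − 37.3(309) = 21180.3.
∂Q/∂p = −114.
E = (-114) × (284/21180.3) = -1.5285…

-1.53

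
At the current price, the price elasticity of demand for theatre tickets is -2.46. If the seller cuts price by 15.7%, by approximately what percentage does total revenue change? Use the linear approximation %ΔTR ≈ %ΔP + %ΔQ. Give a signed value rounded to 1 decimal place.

+22.9%

%ΔQ ≈ Ed × %ΔP = (-2.46) × (-15.7%) = +38.6220%
%ΔTR ≈ %ΔP + %ΔQ = (-15.7%) + (+38.6220%) = +22.9220%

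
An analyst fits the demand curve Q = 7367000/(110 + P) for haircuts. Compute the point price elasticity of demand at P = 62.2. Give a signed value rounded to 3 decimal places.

dQ/dP = −7367000/(110 + P)² = -248.442. At P = 62.2, Q = 42781.6.
Ed = (dQ/dP)·(P/Q) = (-248.442) × (62.2/42781.6) = -0.36120…

-0.361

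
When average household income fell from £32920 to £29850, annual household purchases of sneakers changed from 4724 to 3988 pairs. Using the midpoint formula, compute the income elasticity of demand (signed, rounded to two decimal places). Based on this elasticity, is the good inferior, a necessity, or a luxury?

%ΔQ = (3988 − 4724)/[( 4724 + 3988)/2] = -736/4356 = -0.168962…
%ΔIncome = (29850 − 32920)/[( 32920 + 29850)/2] = -3070/31385 = -0.097817…
E_income = (-736/4356) / (-3070/31385) = 1.7273…
E_income > 1 ⇒ normal good, luxury.

1.73; luxury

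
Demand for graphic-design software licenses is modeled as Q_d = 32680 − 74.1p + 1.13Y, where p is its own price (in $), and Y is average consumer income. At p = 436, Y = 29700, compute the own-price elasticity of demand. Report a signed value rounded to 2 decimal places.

-0.95

At the given values, Q_d = 32680 − 74.1(436) + 1.13(29700) = 33933.4.
∂Q_d/∂p = −74.1.
E = (-74.1) × (436/33933.4) = -0.9520…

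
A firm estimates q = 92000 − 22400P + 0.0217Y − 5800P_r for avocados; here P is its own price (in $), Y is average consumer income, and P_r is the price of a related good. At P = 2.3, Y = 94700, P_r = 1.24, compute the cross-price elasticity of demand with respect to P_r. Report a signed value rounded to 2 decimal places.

At the given values, q = 92000 − 22400(2.3) + 0.0217(94700) − 5800(1.24) = 35342.99.
∂q/∂P_r = -5800.
E = (-5800) × (1.24/35342.99) = -0.2034…

-0.20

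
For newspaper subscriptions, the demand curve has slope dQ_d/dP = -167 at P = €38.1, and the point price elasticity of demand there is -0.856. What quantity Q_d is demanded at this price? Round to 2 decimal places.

7433.06

Ed = (dQ_d/dP)·(P/Q_d) ⇒ Q_d = (dQ_d/dP)·P/Ed = (-167)·38.1/(-0.856) = 7433.0607…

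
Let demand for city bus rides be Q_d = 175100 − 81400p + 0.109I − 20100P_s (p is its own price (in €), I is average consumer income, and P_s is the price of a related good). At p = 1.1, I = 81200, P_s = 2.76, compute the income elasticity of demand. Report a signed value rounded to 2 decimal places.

0.23

At the given values, Q_d = 175100 − 81400(1.1) + 0.109(81200) − 20100(2.76) = 38934.8.
∂Q_d/∂I = 0.109.
E = (0.109) × (81200/38934.8) = 0.2273…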